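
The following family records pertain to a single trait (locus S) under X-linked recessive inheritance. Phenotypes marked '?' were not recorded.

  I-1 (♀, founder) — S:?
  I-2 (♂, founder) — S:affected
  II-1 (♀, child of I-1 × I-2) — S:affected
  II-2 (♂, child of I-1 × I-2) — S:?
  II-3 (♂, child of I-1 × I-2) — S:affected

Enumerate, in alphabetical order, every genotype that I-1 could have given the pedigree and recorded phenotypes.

I-1 ∈ {X^SX^s, X^sX^s}

S/I-1 ? ·: X^SX^s|X^sX^s
S/I-2 aff ·: X^sY
S/II-1 aff I-1×I-2: X^sX^s
S/II-2 ? I-1×I-2: X^SY|X^sY
S/II-3 aff I-1×I-2: X^sY
⇒ S over [I-1,I-2,II-1,II-2,II-3]: 3 consistent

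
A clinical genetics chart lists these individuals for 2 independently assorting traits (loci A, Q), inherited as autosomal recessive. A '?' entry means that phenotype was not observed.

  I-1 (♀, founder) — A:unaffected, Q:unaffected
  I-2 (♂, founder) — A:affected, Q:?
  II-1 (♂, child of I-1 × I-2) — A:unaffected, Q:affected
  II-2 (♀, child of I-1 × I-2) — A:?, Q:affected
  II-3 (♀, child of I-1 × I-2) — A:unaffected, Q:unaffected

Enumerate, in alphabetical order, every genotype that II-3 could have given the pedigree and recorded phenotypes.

A/I-1 un ·: AA|Aa
A/I-2 aff ·: aa
A/II-1 un I-1×I-2: Aa
A/II-2 ? I-1×I-2: Aa|aa
A/II-3 un I-1×I-2: Aa
⇒ A over [I-1,I-2,II-1,II-2,II-3]: 3 consistent
Q/I-1 un ·: Qq
Q/I-2 ? ·: Qq|qq
Q/II-1 aff I-1×I-2: qq
Q/II-2 aff I-1×I-2: qq
Q/II-3 un I-1×I-2: QQ|Qq
⇒ Q over [I-1,I-2,II-1,II-2,II-3]: 3 consistent

II-3 ∈ {Aa QQ, Aa Qq}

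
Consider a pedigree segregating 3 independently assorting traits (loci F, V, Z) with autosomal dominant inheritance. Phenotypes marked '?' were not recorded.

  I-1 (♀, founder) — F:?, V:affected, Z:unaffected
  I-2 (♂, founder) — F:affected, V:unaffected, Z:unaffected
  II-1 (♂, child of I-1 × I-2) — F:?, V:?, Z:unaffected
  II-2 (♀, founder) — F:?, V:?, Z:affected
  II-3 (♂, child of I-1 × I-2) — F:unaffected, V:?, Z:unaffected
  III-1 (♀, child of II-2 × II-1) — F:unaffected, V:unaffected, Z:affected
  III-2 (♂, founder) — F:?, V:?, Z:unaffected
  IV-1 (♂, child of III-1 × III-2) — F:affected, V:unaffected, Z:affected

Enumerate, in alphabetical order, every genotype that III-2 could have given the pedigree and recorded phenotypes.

III-2 ∈ {FF Vv zz, FF vv zz, Ff Vv zz, Ff vv zz}

F/I-1 ? ·: ff|Ff
F/I-2 aff ·: Ff
F/II-1 ? I-1×I-2: ff|Ff
F/II-2 ? ·: ff|Ff
F/II-3 un I-1×I-2: ff
F/III-1 un II-2×II-1: ff
F/III-2 ? ·: Ff|FF
F/IV-1 aff III-1×III-2: Ff
⇒ F over [I-1,I-2,II-1,II-2,II-3,III-1,III-2,IV-1]: 16 consistent
V/I-1 aff ·: Vv|VV
V/I-2 un ·: vv
V/II-1 ? I-1×I-2: vv|Vv
V/II-2 ? ·: vv|Vv
V/II-3 ? I-1×I-2: vv|Vv
V/III-1 un II-2×II-1: vv
V/III-2 ? ·: vv|Vv
V/IV-1 un III-1×III-2: vv
⇒ V over [I-1,I-2,II-1,II-2,II-3,III-1,III-2,IV-1]: 20 consistent
Z/I-1 un ·: zz
Z/I-2 un ·: zz
Z/II-1 un I-1×I-2: zz
Z/II-2 aff ·: Zz|ZZ
Z/II-3 un I-1×I-2: zz
Z/III-1 aff II-2×II-1: Zz
Z/III-2 un ·: zz
Z/IV-1 aff III-1×III-2: Zz
⇒ Z over [I-1,I-2,II-1,II-2,II-3,III-1,III-2,IV-1]: 2 consistent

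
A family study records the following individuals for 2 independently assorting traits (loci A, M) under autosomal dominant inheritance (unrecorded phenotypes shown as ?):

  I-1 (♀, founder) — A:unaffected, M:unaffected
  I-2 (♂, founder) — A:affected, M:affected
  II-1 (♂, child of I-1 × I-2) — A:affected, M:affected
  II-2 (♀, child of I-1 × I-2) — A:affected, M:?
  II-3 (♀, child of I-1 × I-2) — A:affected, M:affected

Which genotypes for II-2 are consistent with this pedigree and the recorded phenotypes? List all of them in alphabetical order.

A/I-1 un ·: aa
A/I-2 aff ·: Aa|AA
A/II-1 aff I-1×I-2: Aa
A/II-2 aff I-1×I-2: Aa
A/II-3 aff I-1×I-2: Aa
⇒ A over [I-1,I-2,II-1,II-2,II-3]: 2 consistent
M/I-1 un ·: mm
M/I-2 aff ·: Mm|MM
M/II-1 aff I-1×I-2: Mm
M/II-2 ? I-1×I-2: mm|Mm
M/II-3 aff I-1×I-2: Mm
⇒ M over [I-1,I-2,II-1,II-2,II-3]: 3 consistent

II-2 ∈ {Aa Mm, Aa mm}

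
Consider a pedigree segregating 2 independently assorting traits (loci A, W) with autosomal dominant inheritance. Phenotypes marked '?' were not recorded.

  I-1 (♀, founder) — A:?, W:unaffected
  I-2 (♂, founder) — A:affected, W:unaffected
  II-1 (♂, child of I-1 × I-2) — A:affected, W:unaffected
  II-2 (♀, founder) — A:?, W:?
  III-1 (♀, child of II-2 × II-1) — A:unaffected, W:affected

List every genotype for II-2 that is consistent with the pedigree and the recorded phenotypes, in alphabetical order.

II-2 ∈ {Aa WW, Aa Ww, aa WW, aa Ww}

A/I-1 ? ·: aa|Aa|AA
A/I-2 aff ·: Aa|AA
A/II-1 aff I-1×I-2: Aa
A/II-2 ? ·: aa|Aa
A/III-1 un II-2×II-1: aa
⇒ A over [I-1,I-2,II-1,II-2,III-1]: 10 consistent
W/I-1 un ·: ww
W/I-2 un ·: ww
W/II-1 un I-1×I-2: ww
W/II-2 ? ·: Ww|WW
W/III-1 aff II-2×II-1: Ww
⇒ W over [I-1,I-2,II-1,II-2,III-1]: 2 consistent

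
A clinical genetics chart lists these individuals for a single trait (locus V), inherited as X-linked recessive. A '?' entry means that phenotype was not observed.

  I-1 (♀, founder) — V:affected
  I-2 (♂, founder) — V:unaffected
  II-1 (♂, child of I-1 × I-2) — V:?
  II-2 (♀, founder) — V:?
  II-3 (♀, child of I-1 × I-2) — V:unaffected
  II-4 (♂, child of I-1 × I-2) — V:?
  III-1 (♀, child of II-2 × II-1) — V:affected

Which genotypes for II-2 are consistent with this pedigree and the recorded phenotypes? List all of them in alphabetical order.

V/I-1 aff ·: X^vX^v
V/I-2 un ·: X^VY
V/II-1 ? I-1×I-2: X^vY
V/II-2 ? ·: X^VX^v|X^vX^v
V/II-3 un I-1×I-2: X^VX^v
V/II-4 ? I-1×I-2: X^vY
V/III-1 aff II-2×II-1: X^vX^v
⇒ V over [I-1,I-2,II-1,II-2,II-3,II-4,III-1]: 2 consistent

II-2 ∈ {X^VX^v, X^vX^v}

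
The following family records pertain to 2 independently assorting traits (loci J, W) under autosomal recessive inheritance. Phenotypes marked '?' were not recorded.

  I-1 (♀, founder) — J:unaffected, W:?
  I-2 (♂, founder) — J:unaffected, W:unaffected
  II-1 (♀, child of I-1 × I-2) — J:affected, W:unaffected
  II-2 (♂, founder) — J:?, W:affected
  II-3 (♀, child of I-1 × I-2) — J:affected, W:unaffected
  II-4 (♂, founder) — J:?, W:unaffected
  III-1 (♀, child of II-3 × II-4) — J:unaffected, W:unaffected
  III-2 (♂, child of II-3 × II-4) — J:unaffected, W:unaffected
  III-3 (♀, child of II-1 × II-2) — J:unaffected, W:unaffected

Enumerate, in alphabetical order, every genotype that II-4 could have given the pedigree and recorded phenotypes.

II-4 ∈ {JJ WW, JJ Ww, Jj WW, Jj Ww}

J/I-1 un ·: Jj
J/I-2 un ·: Jj
J/II-1 aff I-1×I-2: jj
J/II-2 ? ·: JJ|Jj
J/II-3 aff I-1×I-2: jj
J/II-4 ? ·: JJ|Jj
J/III-1 un II-3×II-4: Jj
J/III-2 un II-3×II-4: Jj
J/III-3 un II-1×II-2: Jj
⇒ J over [I-1,I-2,II-1,II-2,II-3,II-4,III-1,III-2,III-3]: 4 consistent
W/I-1 ? ·: WW|Ww|ww
W/I-2 un ·: WW|Ww
W/II-1 un I-1×I-2: WW|Ww
W/II-2 aff ·: ww
W/II-3 un I-1×I-2: WW|Ww
W/II-4 un ·: WW|Ww
W/III-1 un II-3×II-4: WW|Ww
W/III-2 un II-3×II-4: WW|Ww
W/III-3 un II-1×II-2: Ww
⇒ W over [I-1,I-2,II-1,II-2,II-3,II-4,III-1,III-2,III-3]: 99 consistent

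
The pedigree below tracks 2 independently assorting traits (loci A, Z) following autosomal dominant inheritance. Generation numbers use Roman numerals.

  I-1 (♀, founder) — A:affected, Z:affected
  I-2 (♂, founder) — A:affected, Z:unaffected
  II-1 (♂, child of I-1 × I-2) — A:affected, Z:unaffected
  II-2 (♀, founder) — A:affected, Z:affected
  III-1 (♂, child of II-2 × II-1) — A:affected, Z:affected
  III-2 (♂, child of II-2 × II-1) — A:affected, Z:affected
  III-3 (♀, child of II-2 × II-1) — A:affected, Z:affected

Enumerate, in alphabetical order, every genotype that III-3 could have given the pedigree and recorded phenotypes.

III-3 ∈ {AA Zz, Aa Zz}

A/I-1 aff ·: Aa|AA
A/I-2 aff ·: Aa|AA
A/II-1 aff I-1×I-2: Aa|AA
A/II-2 aff ·: Aa|AA
A/III-1 aff II-2×II-1: Aa|AA
A/III-2 aff II-2×II-1: Aa|AA
A/III-3 aff II-2×II-1: Aa|AA
⇒ A over [I-1,I-2,II-1,II-2,III-1,III-2,III-3]: 84 consistent
Z/I-1 aff ·: Zz
Z/I-2 un ·: zz
Z/II-1 un I-1×I-2: zz
Z/II-2 aff ·: Zz|ZZ
Z/III-1 aff II-2×II-1: Zz
Z/III-2 aff II-2×II-1: Zz
Z/III-3 aff II-2×II-1: Zz
⇒ Z over [I-1,I-2,II-1,II-2,III-1,III-2,III-3]: 2 consistent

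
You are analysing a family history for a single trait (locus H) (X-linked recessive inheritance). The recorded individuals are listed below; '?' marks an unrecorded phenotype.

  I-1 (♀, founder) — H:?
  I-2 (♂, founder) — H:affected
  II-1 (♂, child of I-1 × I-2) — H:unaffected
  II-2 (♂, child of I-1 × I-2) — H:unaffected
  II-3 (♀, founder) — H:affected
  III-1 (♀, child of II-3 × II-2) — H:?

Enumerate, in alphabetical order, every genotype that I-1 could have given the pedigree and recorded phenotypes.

I-1 ∈ {X^HX^H, X^HX^h}

H/I-1 ? ·: X^HX^H|X^HX^h
H/I-2 aff ·: X^hY
H/II-1 un I-1×I-2: X^HY
H/II-2 un I-1×I-2: X^HY
H/II-3 aff ·: X^hX^h
H/III-1 ? II-3×II-2: X^HX^h
⇒ H over [I-1,I-2,II-1,II-2,II-3,III-1]: 2 consistent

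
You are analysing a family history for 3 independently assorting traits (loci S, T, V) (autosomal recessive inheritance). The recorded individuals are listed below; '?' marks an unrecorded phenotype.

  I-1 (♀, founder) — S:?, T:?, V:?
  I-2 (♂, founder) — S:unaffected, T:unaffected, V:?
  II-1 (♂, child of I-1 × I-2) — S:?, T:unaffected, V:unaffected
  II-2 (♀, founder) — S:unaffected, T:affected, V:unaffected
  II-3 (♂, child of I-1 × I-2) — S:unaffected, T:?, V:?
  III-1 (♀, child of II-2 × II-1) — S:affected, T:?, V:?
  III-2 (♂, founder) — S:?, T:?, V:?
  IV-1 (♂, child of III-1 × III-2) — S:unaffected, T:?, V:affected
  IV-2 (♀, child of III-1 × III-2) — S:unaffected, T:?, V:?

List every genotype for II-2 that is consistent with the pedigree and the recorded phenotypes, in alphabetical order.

II-2 ∈ {Ss tt VV, Ss tt Vv}

S/I-1 ? ·: SS|Ss|ss
S/I-2 un ·: SS|Ss
S/II-1 ? I-1×I-2: Ss|ss
S/II-2 un ·: Ss
S/II-3 un I-1×I-2: SS|Ss
S/III-1 aff II-2×II-1: ss
S/III-2 ? ·: SS|Ss
S/IV-1 un III-1×III-2: Ss
S/IV-2 un III-1×III-2: Ss
⇒ S over [I-1,I-2,II-1,II-2,II-3,III-1,III-2,IV-1,IV-2]: 22 consistent
T/I-1 ? ·: TT|Tt|tt
T/I-2 un ·: TT|Tt
T/II-1 un I-1×I-2: TT|Tt
T/II-2 aff ·: tt
T/II-3 ? I-1×I-2: TT|Tt|tt
T/III-1 ? II-2×II-1: Tt|tt
T/III-2 ? ·: TT|Tt|tt
T/IV-1 ? III-1×III-2: TT|Tt|tt
T/IV-2 ? III-1×III-2: TT|Tt|tt
⇒ T over [I-1,I-2,II-1,II-2,II-3,III-1,III-2,IV-1,IV-2]: 366 consistent
V/I-1 ? ·: VV|Vv|vv
V/I-2 ? ·: VV|Vv|vv
V/II-1 un I-1×I-2: VV|Vv
V/II-2 un ·: VV|Vv
V/II-3 ? I-1×I-2: VV|Vv|vv
V/III-1 ? II-2×II-1: Vv|vv
V/III-2 ? ·: Vv|vv
V/IV-1 aff III-1×III-2: vv
V/IV-2 ? III-1×III-2: VV|Vv|vv
⇒ V over [I-1,I-2,II-1,II-2,II-3,III-1,III-2,IV-1,IV-2]: 209 consistent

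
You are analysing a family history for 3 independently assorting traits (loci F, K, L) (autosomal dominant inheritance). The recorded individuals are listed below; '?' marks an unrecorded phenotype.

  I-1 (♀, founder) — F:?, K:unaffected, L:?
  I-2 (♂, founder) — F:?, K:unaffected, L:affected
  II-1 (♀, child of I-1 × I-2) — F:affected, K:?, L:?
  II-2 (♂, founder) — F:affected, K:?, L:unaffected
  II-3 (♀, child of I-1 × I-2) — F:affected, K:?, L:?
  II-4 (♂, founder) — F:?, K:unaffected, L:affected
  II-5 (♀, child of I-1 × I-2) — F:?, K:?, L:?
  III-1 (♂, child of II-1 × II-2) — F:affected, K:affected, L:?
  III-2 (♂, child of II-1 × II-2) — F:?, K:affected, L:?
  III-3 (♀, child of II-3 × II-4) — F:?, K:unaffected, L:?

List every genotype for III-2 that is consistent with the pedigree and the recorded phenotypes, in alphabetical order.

III-2 ∈ {FF Kk Ll, FF Kk ll, Ff Kk Ll, Ff Kk ll, ff Kk Ll, ff Kk ll}

F/I-1 ? ·: ff|Ff|FF
F/I-2 ? ·: ff|Ff|FF
F/II-1 aff I-1×I-2: Ff|FF
F/II-2 aff ·: Ff|FF
F/II-3 aff I-1×I-2: Ff|FF
F/II-4 ? ·: ff|Ff|FF
F/II-5 ? I-1×I-2: ff|Ff|FF
F/III-1 aff II-1×II-2: Ff|FF
F/III-2 ? II-1×II-2: ff|Ff|FF
F/III-3 ? II-3×II-4: ff|Ff|FF
⇒ F over [I-1,I-2,II-1,II-2,II-3,II-4,II-5,III-1,III-2,III-3]: 1595 consistent
K/I-1 un ·: kk
K/I-2 un ·: kk
K/II-1 ? I-1×I-2: kk
K/II-2 ? ·: Kk|KK
K/II-3 ? I-1×I-2: kk
K/II-4 un ·: kk
K/II-5 ? I-1×I-2: kk
K/III-1 aff II-1×II-2: Kk
K/III-2 aff II-1×II-2: Kk
K/III-3 un II-3×II-4: kk
⇒ K over [I-1,I-2,II-1,II-2,II-3,II-4,II-5,III-1,III-2,III-3]: 2 consistent
L/I-1 ? ·: ll|Ll|LL
L/I-2 aff ·: Ll|LL
L/II-1 ? I-1×I-2: ll|Ll|LL
L/II-2 un ·: ll
L/II-3 ? I-1×I-2: ll|Ll|LL
L/II-4 aff ·: Ll|LL
L/II-5 ? I-1×I-2: ll|Ll|LL
L/III-1 ? II-1×II-2: ll|Ll
L/III-2 ? II-1×II-2: ll|Ll
L/III-3 ? II-3×II-4: ll|Ll|LL
⇒ L over [I-1,I-2,II-1,II-2,II-3,II-4,II-5,III-1,III-2,III-3]: 461 consistent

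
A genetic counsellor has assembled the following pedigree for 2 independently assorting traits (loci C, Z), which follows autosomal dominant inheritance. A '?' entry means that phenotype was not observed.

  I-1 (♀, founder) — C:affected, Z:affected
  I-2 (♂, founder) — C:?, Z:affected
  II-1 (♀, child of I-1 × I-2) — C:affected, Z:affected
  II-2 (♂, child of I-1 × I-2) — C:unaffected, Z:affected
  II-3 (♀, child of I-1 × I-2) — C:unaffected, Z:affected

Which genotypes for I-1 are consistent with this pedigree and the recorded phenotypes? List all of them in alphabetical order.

C/I-1 aff ·: Cc
C/I-2 ? ·: cc|Cc
C/II-1 aff I-1×I-2: Cc|CC
C/II-2 un I-1×I-2: cc
C/II-3 un I-1×I-2: cc
⇒ C over [I-1,I-2,II-1,II-2,II-3]: 3 consistent
Z/I-1 aff ·: Zz|ZZ
Z/I-2 aff ·: Zz|ZZ
Z/II-1 aff I-1×I-2: Zz|ZZ
Z/II-2 aff I-1×I-2: Zz|ZZ
Z/II-3 aff I-1×I-2: Zz|ZZ
⇒ Z over [I-1,I-2,II-1,II-2,II-3]: 25 consistent

I-1 ∈ {Cc ZZ, Cc Zz}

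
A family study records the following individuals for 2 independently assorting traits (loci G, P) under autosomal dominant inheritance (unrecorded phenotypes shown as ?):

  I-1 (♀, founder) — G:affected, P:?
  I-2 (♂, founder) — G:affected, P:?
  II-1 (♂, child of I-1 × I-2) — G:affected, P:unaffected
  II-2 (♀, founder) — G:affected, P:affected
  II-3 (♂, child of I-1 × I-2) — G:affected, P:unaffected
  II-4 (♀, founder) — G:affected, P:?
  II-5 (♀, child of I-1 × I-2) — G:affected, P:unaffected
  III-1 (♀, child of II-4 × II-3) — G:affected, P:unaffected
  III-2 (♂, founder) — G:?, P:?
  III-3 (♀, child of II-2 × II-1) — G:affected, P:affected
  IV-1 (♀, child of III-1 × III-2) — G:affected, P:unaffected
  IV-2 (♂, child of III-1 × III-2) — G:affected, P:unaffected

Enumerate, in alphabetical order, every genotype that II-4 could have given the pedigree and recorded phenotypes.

G/I-1 aff ·: Gg|GG
G/I-2 aff ·: Gg|GG
G/II-1 aff I-1×I-2: Gg|GG
G/II-2 aff ·: Gg|GG
G/II-3 aff I-1×I-2: Gg|GG
G/II-4 aff ·: Gg|GG
G/II-5 aff I-1×I-2: Gg|GG
G/III-1 aff II-4×II-3: Gg|GG
G/III-2 ? ·: gg|Gg|GG
G/III-3 aff II-2×II-1: Gg|GG
G/IV-1 aff III-1×III-2: Gg|GG
G/IV-2 aff III-1×III-2: Gg|GG
⇒ G over [I-1,I-2,II-1,II-2,II-3,II-4,II-5,III-1,III-2,III-3,IV-1,IV-2]: 2205 consistent
P/I-1 ? ·: pp|Pp
P/I-2 ? ·: pp|Pp
P/II-1 un I-1×I-2: pp
P/II-2 aff ·: Pp|PP
P/II-3 un I-1×I-2: pp
P/II-4 ? ·: pp|Pp
P/II-5 un I-1×I-2: pp
P/III-1 un II-4×II-3: pp
P/III-2 ? ·: pp|Pp
P/III-3 aff II-2×II-1: Pp
P/IV-1 un III-1×III-2: pp
P/IV-2 un III-1×III-2: pp
⇒ P over [I-1,I-2,II-1,II-2,II-3,II-4,II-5,III-1,III-2,III-3,IV-1,IV-2]: 32 consistent

II-4 ∈ {GG Pp, GG pp, Gg Pp, Gg pp}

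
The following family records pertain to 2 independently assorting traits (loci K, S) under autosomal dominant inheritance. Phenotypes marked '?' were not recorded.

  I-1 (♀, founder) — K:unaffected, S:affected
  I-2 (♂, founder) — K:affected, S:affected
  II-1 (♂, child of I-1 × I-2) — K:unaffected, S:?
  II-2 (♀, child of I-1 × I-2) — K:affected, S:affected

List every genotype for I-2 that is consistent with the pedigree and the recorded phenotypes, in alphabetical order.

K/I-1 un ·: kk
K/I-2 aff ·: Kk
K/II-1 un I-1×I-2: kk
K/II-2 aff I-1×I-2: Kk
⇒ K over [I-1,I-2,II-1,II-2]: 1 consistent
S/I-1 aff ·: Ss|SS
S/I-2 aff ·: Ss|SS
S/II-1 ? I-1×I-2: ss|Ss|SS
S/II-2 aff I-1×I-2: Ss|SS
⇒ S over [I-1,I-2,II-1,II-2]: 15 consistent

I-2 ∈ {Kk SS, Kk Ss}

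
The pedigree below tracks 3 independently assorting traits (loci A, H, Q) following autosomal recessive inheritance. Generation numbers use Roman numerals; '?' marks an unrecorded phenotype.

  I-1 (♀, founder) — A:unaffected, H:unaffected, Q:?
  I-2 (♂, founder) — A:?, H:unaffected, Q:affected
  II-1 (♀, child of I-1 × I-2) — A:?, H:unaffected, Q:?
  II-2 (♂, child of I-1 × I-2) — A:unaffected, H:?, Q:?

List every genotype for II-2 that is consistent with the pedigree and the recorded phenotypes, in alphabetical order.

II-2 ∈ {AA HH Qq, AA HH qq, AA Hh Qq, AA Hh qq, AA hh Qq, AA hh qq, Aa HH Qq, Aa HH qq, Aa Hh Qq, Aa Hh qq, Aa hh Qq, Aa hh qq}

A/I-1 un ·: AA|Aa
A/I-2 ? ·: AA|Aa|aa
A/II-1 ? I-1×I-2: AA|Aa|aa
A/II-2 un I-1×I-2: AA|Aa
⇒ A over [I-1,I-2,II-1,II-2]: 18 consistent
H/I-1 un ·: HH|Hh
H/I-2 un ·: HH|Hh
H/II-1 un I-1×I-2: HH|Hh
H/II-2 ? I-1×I-2: HH|Hh|hh
⇒ H over [I-1,I-2,II-1,II-2]: 15 consistent
Q/I-1 ? ·: QQ|Qq|qq
Q/I-2 aff ·: qq
Q/II-1 ? I-1×I-2: Qq|qq
Q/II-2 ? I-1×I-2: Qq|qq
⇒ Q over [I-1,I-2,II-1,II-2]: 6 consistent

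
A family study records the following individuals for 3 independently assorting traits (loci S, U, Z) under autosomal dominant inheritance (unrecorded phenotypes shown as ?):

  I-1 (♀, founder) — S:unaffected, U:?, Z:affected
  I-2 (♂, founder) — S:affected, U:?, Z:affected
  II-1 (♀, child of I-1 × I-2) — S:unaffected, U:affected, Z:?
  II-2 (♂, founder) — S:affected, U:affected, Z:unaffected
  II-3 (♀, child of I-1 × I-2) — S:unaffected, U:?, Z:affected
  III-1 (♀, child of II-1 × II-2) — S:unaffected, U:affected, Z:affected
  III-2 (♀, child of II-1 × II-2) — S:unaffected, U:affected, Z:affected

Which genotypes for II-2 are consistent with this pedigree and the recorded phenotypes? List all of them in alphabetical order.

S/I-1 un ·: ss
S/I-2 aff ·: Ss
S/II-1 un I-1×I-2: ss
S/II-2 aff ·: Ss
S/II-3 un I-1×I-2: ss
S/III-1 un II-1×II-2: ss
S/III-2 un II-1×II-2: ss
⇒ S over [I-1,I-2,II-1,II-2,II-3,III-1,III-2]: 1 consistent
U/I-1 ? ·: uu|Uu|UU
U/I-2 ? ·: uu|Uu|UU
U/II-1 aff I-1×I-2: Uu|UU
U/II-2 aff ·: Uu|UU
U/II-3 ? I-1×I-2: uu|Uu|UU
U/III-1 aff II-1×II-2: Uu|UU
U/III-2 aff II-1×II-2: Uu|UU
⇒ U over [I-1,I-2,II-1,II-2,II-3,III-1,III-2]: 144 consistent
Z/I-1 aff ·: Zz|ZZ
Z/I-2 aff ·: Zz|ZZ
Z/II-1 ? I-1×I-2: Zz|ZZ
Z/II-2 un ·: zz
Z/II-3 aff I-1×I-2: Zz|ZZ
Z/III-1 aff II-1×II-2: Zz
Z/III-2 aff II-1×II-2: Zz
⇒ Z over [I-1,I-2,II-1,II-2,II-3,III-1,III-2]: 13 consistent

II-2 ∈ {Ss UU zz, Ss Uu zz}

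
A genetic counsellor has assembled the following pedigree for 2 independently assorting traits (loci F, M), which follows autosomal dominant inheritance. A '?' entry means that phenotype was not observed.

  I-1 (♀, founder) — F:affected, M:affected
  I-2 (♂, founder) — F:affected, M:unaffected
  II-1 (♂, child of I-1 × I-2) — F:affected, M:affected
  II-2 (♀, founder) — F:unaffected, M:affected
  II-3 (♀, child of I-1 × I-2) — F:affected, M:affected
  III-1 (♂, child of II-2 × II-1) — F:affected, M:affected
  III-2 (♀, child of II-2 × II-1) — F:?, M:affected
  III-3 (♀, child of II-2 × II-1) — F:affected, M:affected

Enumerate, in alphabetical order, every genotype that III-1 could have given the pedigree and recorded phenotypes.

F/I-1 aff ·: Ff|FF
F/I-2 aff ·: Ff|FF
F/II-1 aff I-1×I-2: Ff|FF
F/II-2 un ·: ff
F/II-3 aff I-1×I-2: Ff|FF
F/III-1 aff II-2×II-1: Ff
F/III-2 ? II-2×II-1: ff|Ff
F/III-3 aff II-2×II-1: Ff
⇒ F over [I-1,I-2,II-1,II-2,II-3,III-1,III-2,III-3]: 19 consistent
M/I-1 aff ·: Mm|MM
M/I-2 un ·: mm
M/II-1 aff I-1×I-2: Mm
M/II-2 aff ·: Mm|MM
M/II-3 aff I-1×I-2: Mm
M/III-1 aff II-2×II-1: Mm|MM
M/III-2 aff II-2×II-1: Mm|MM
M/III-3 aff II-2×II-1: Mm|MM
⇒ M over [I-1,I-2,II-1,II-2,II-3,III-1,III-2,III-3]: 32 consistent

III-1 ∈ {Ff MM, Ff Mm}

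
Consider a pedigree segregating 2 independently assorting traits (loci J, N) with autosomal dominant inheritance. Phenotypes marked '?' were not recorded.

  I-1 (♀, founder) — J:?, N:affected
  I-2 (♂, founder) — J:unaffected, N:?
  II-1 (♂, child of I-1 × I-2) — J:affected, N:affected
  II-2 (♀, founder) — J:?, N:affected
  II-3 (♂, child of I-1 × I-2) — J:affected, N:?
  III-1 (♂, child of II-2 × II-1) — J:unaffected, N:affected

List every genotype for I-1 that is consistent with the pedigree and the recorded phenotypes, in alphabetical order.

J/I-1 ? ·: Jj|JJ
J/I-2 un ·: jj
J/II-1 aff I-1×I-2: Jj
J/II-2 ? ·: jj|Jj
J/II-3 aff I-1×I-2: Jj
J/III-1 un II-2×II-1: jj
⇒ J over [I-1,I-2,II-1,II-2,II-3,III-1]: 4 consistent
N/I-1 aff ·: Nn|NN
N/I-2 ? ·: nn|Nn|NN
N/II-1 aff I-1×I-2: Nn|NN
N/II-2 aff ·: Nn|NN
N/II-3 ? I-1×I-2: nn|Nn|NN
N/III-1 aff II-2×II-1: Nn|NN
⇒ N over [I-1,I-2,II-1,II-2,II-3,III-1]: 64 consistent

I-1 ∈ {JJ NN, JJ Nn, Jj NN, Jj Nn}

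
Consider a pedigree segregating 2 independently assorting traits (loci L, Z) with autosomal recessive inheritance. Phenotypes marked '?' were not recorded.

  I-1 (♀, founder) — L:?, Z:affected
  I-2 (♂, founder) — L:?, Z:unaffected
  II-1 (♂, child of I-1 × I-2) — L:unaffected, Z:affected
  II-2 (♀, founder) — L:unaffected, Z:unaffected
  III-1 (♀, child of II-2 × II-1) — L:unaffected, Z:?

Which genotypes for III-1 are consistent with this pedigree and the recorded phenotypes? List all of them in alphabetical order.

L/I-1 ? ·: LL|Ll|ll
L/I-2 ? ·: LL|Ll|ll
L/II-1 un I-1×I-2: LL|Ll
L/II-2 un ·: LL|Ll
L/III-1 un II-2×II-1: LL|Ll
⇒ L over [I-1,I-2,II-1,II-2,III-1]: 40 consistent
Z/I-1 aff ·: zz
Z/I-2 un ·: Zz
Z/II-1 aff I-1×I-2: zz
Z/II-2 un ·: ZZ|Zz
Z/III-1 ? II-2×II-1: Zz|zz
⇒ Z over [I-1,I-2,II-1,II-2,III-1]: 3 consistent

III-1 ∈ {LL Zz, LL zz, Ll Zz, Ll zz}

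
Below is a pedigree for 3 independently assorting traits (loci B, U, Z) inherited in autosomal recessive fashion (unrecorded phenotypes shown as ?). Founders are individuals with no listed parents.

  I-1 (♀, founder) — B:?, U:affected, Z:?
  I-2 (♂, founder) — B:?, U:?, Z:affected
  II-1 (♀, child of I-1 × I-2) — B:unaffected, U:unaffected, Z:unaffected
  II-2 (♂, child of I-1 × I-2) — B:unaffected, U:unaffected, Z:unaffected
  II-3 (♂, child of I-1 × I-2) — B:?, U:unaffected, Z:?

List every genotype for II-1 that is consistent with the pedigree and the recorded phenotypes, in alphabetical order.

II-1 ∈ {BB Uu Zz, Bb Uu Zz}

B/I-1 ? ·: BB|Bb|bb
B/I-2 ? ·: BB|Bb|bb
B/II-1 un I-1×I-2: BB|Bb
B/II-2 un I-1×I-2: BB|Bb
B/II-3 ? I-1×I-2: BB|Bb|bb
⇒ B over [I-1,I-2,II-1,II-2,II-3]: 35 consistent
U/I-1 aff ·: uu
U/I-2 ? ·: UU|Uu
U/II-1 un I-1×I-2: Uu
U/II-2 un I-1×I-2: Uu
U/II-3 un I-1×I-2: Uu
⇒ U over [I-1,I-2,II-1,II-2,II-3]: 2 consistent
Z/I-1 ? ·: ZZ|Zz
Z/I-2 aff ·: zz
Z/II-1 un I-1×I-2: Zz
Z/II-2 un I-1×I-2: Zz
Z/II-3 ? I-1×I-2: Zz|zz
⇒ Z over [I-1,I-2,II-1,II-2,II-3]: 3 consistent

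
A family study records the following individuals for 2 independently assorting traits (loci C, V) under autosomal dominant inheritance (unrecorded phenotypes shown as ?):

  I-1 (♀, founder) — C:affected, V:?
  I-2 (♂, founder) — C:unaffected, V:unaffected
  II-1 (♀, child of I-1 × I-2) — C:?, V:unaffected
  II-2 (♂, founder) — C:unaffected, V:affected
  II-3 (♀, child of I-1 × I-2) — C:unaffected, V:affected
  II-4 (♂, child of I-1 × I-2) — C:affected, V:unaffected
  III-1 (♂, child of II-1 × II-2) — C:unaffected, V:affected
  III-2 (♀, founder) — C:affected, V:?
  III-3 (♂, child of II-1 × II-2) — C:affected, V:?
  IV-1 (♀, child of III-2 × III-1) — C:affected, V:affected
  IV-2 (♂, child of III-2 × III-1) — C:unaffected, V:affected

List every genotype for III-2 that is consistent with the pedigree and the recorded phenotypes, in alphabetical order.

III-2 ∈ {Cc VV, Cc Vv, Cc vv}

C/I-1 aff ·: Cc
C/I-2 un ·: cc
C/II-1 ? I-1×I-2: Cc
C/II-2 un ·: cc
C/II-3 un I-1×I-2: cc
C/II-4 aff I-1×I-2: Cc
C/III-1 un II-1×II-2: cc
C/III-2 aff ·: Cc
C/III-3 aff II-1×II-2: Cc
C/IV-1 aff III-2×III-1: Cc
C/IV-2 un III-2×III-1: cc
⇒ C over [I-1,I-2,II-1,II-2,II-3,II-4,III-1,III-2,III-3,IV-1,IV-2]: 1 consistent
V/I-1 ? ·: Vv
V/I-2 un ·: vv
V/II-1 un I-1×I-2: vv
V/II-2 aff ·: Vv|VV
V/II-3 aff I-1×I-2: Vv
V/II-4 un I-1×I-2: vv
V/III-1 aff II-1×II-2: Vv
V/III-2 ? ·: vv|Vv|VV
V/III-3 ? II-1×II-2: vv|Vv
V/IV-1 aff III-2×III-1: Vv|VV
V/IV-2 aff III-2×III-1: Vv|VV
⇒ V over [I-1,I-2,II-1,II-2,II-3,II-4,III-1,III-2,III-3,IV-1,IV-2]: 27 consistent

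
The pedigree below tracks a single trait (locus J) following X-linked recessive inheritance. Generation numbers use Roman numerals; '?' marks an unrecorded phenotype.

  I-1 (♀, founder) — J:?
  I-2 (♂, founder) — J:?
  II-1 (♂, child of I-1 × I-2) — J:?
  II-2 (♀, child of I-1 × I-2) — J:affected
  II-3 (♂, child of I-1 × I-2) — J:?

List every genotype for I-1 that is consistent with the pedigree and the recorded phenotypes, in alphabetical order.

I-1 ∈ {X^JX^j, X^jX^j}

J/I-1 ? ·: X^JX^j|X^jX^j
J/I-2 ? ·: X^jY
J/II-1 ? I-1×I-2: X^JY|X^jY
J/II-2 aff I-1×I-2: X^jX^j
J/II-3 ? I-1×I-2: X^JY|X^jY
⇒ J over [I-1,I-2,II-1,II-2,II-3]: 5 consistent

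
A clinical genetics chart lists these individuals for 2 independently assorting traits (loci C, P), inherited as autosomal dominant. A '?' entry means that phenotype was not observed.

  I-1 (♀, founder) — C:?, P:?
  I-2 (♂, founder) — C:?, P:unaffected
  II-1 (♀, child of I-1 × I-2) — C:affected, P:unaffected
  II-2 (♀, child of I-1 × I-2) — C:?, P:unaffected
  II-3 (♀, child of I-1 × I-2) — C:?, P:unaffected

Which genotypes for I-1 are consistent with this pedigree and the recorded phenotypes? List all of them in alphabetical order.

I-1 ∈ {CC Pp, CC pp, Cc Pp, Cc pp, cc Pp, cc pp}

C/I-1 ? ·: cc|Cc|CC
C/I-2 ? ·: cc|Cc|CC
C/II-1 aff I-1×I-2: Cc|CC
C/II-2 ? I-1×I-2: cc|Cc|CC
C/II-3 ? I-1×I-2: cc|Cc|CC
⇒ C over [I-1,I-2,II-1,II-2,II-3]: 45 consistent
P/I-1 ? ·: pp|Pp
P/I-2 un ·: pp
P/II-1 un I-1×I-2: pp
P/II-2 un I-1×I-2: pp
P/II-3 un I-1×I-2: pp
⇒ P over [I-1,I-2,II-1,II-2,II-3]: 2 consistent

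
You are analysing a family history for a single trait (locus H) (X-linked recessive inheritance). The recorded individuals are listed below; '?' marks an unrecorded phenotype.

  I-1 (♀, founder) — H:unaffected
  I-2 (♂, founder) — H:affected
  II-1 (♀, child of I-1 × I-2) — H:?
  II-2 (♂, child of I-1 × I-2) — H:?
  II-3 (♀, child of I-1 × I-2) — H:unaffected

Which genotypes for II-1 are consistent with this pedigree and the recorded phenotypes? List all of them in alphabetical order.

H/I-1 un ·: X^HX^H|X^HX^h
H/I-2 aff ·: X^hY
H/II-1 ? I-1×I-2: X^HX^h|X^hX^h
H/II-2 ? I-1×I-2: X^HY|X^hY
H/II-3 un I-1×I-2: X^HX^h
⇒ H over [I-1,I-2,II-1,II-2,II-3]: 5 consistent

II-1 ∈ {X^HX^h, X^hX^h}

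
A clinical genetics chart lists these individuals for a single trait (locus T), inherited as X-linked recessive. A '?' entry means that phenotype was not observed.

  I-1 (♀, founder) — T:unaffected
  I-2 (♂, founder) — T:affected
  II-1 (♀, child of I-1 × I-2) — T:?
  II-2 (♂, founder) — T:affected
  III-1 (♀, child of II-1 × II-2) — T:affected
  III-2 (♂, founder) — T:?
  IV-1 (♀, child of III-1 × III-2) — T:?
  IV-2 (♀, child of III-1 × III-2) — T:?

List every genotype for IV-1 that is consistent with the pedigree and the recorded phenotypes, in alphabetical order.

IV-1 ∈ {X^TX^t, X^tX^t}

T/I-1 un ·: X^TX^T|X^TX^t
T/I-2 aff ·: X^tY
T/II-1 ? I-1×I-2: X^TX^t|X^tX^t
T/II-2 aff ·: X^tY
T/III-1 aff II-1×II-2: X^tX^t
T/III-2 ? ·: X^TY|X^tY
T/IV-1 ? III-1×III-2: X^TX^t|X^tX^t
T/IV-2 ? III-1×III-2: X^TX^t|X^tX^t
⇒ T over [I-1,I-2,II-1,II-2,III-1,III-2,IV-1,IV-2]: 6 consistent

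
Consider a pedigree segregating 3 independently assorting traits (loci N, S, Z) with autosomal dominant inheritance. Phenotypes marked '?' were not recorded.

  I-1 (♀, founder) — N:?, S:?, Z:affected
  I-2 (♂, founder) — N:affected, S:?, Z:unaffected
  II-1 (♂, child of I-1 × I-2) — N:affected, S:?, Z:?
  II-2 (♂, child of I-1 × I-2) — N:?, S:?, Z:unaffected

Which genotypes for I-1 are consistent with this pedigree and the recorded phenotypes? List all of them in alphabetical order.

I-1 ∈ {NN SS Zz, NN Ss Zz, NN ss Zz, Nn SS Zz, Nn Ss Zz, Nn ss Zz, nn SS Zz, nn Ss Zz, nn ss Zz}

N/I-1 ? ·: nn|Nn|NN
N/I-2 aff ·: Nn|NN
N/II-1 aff I-1×I-2: Nn|NN
N/II-2 ? I-1×I-2: nn|Nn|NN
⇒ N over [I-1,I-2,II-1,II-2]: 18 consistent
S/I-1 ? ·: ss|Ss|SS
S/I-2 ? ·: ss|Ss|SS
S/II-1 ? I-1×I-2: ss|Ss|SS
S/II-2 ? I-1×I-2: ss|Ss|SS
⇒ S over [I-1,I-2,II-1,II-2]: 29 consistent
Z/I-1 aff ·: Zz
Z/I-2 un ·: zz
Z/II-1 ? I-1×I-2: zz|Zz
Z/II-2 un I-1×I-2: zz
⇒ Z over [I-1,I-2,II-1,II-2]: 2 consistent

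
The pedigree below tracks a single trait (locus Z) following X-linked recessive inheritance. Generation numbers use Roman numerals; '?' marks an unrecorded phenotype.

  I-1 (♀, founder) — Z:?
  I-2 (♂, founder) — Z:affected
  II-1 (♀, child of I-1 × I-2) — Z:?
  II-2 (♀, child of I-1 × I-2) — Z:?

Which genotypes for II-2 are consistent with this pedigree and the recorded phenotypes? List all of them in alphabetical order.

Z/I-1 ? ·: X^ZX^Z|X^ZX^z|X^zX^z
Z/I-2 aff ·: X^zY
Z/II-1 ? I-1×I-2: X^ZX^z|X^zX^z
Z/II-2 ? I-1×I-2: X^ZX^z|X^zX^z
⇒ Z over [I-1,I-2,II-1,II-2]: 6 consistent

II-2 ∈ {X^ZX^z, X^zX^z}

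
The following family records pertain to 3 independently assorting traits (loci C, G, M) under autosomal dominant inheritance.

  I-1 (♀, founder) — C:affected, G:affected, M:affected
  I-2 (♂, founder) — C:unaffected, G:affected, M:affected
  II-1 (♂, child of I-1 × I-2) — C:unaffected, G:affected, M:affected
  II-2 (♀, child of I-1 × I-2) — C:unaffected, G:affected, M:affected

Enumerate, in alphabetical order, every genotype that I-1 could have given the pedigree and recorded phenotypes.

C/I-1 aff ·: Cc
C/I-2 un ·: cc
C/II-1 un I-1×I-2: cc
C/II-2 un I-1×I-2: cc
⇒ C over [I-1,I-2,II-1,II-2]: 1 consistent
G/I-1 aff ·: Gg|GG
G/I-2 aff ·: Gg|GG
G/II-1 aff I-1×I-2: Gg|GG
G/II-2 aff I-1×I-2: Gg|GG
⇒ G over [I-1,I-2,II-1,II-2]: 13 consistent
M/I-1 aff ·: Mm|MM
M/I-2 aff ·: Mm|MM
M/II-1 aff I-1×I-2: Mm|MM
M/II-2 aff I-1×I-2: Mm|MM
⇒ M over [I-1,I-2,II-1,II-2]: 13 consistent

I-1 ∈ {Cc GG MM, Cc GG Mm, Cc Gg MM, Cc Gg Mm}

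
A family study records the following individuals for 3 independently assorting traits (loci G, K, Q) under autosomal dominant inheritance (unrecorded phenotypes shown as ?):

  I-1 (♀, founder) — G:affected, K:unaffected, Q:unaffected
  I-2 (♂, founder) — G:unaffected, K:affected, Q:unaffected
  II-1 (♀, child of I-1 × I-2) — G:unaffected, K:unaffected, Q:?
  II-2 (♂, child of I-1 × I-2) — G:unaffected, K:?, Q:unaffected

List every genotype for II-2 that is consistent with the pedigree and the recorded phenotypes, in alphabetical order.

G/I-1 aff ·: Gg
G/I-2 un ·: gg
G/II-1 un I-1×I-2: gg
G/II-2 un I-1×I-2: gg
⇒ G over [I-1,I-2,II-1,II-2]: 1 consistent
K/I-1 un ·: kk
K/I-2 aff ·: Kk
K/II-1 un I-1×I-2: kk
K/II-2 ? I-1×I-2: kk|Kk
⇒ K over [I-1,I-2,II-1,II-2]: 2 consistent
Q/I-1 un ·: qq
Q/I-2 un ·: qq
Q/II-1 ? I-1×I-2: qq
Q/II-2 un I-1×I-2: qq
⇒ Q over [I-1,I-2,II-1,II-2]: 1 consistent

II-2 ∈ {gg Kk qq, gg kk qq}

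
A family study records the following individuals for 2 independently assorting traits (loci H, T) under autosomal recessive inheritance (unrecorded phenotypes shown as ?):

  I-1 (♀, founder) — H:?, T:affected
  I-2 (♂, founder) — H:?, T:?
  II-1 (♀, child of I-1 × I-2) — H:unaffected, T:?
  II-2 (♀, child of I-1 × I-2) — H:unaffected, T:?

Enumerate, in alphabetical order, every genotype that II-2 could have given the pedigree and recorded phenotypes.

H/I-1 ? ·: HH|Hh|hh
H/I-2 ? ·: HH|Hh|hh
H/II-1 un I-1×I-2: HH|Hh
H/II-2 un I-1×I-2: HH|Hh
⇒ H over [I-1,I-2,II-1,II-2]: 17 consistent
T/I-1 aff ·: tt
T/I-2 ? ·: TT|Tt|tt
T/II-1 ? I-1×I-2: Tt|tt
T/II-2 ? I-1×I-2: Tt|tt
⇒ T over [I-1,I-2,II-1,II-2]: 6 consistent

II-2 ∈ {HH Tt, HH tt, Hh Tt, Hh tt}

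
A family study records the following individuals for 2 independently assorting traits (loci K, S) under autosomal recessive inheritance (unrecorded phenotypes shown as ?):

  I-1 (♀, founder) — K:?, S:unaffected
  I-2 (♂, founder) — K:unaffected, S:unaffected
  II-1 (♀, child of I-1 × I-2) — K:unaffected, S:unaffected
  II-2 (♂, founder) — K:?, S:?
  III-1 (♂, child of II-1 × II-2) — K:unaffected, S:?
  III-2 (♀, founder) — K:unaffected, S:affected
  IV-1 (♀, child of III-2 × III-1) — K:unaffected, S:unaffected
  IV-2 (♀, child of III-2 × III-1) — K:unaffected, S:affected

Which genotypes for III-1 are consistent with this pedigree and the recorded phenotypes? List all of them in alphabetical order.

III-1 ∈ {KK Ss, Kk Ss}

K/I-1 ? ·: KK|Kk|kk
K/I-2 un ·: KK|Kk
K/II-1 un I-1×I-2: KK|Kk
K/II-2 ? ·: KK|Kk|kk
K/III-1 un II-1×II-2: KK|Kk
K/III-2 un ·: KK|Kk
K/IV-1 un III-2×III-1: KK|Kk
K/IV-2 un III-2×III-1: KK|Kk
⇒ K over [I-1,I-2,II-1,II-2,III-1,III-2,IV-1,IV-2]: 274 consistent
S/I-1 un ·: SS|Ss
S/I-2 un ·: SS|Ss
S/II-1 un I-1×I-2: SS|Ss
S/II-2 ? ·: SS|Ss|ss
S/III-1 ? II-1×II-2: Ss
S/III-2 aff ·: ss
S/IV-1 un III-2×III-1: Ss
S/IV-2 aff III-2×III-1: ss
⇒ S over [I-1,I-2,II-1,II-2,III-1,III-2,IV-1,IV-2]: 17 consistent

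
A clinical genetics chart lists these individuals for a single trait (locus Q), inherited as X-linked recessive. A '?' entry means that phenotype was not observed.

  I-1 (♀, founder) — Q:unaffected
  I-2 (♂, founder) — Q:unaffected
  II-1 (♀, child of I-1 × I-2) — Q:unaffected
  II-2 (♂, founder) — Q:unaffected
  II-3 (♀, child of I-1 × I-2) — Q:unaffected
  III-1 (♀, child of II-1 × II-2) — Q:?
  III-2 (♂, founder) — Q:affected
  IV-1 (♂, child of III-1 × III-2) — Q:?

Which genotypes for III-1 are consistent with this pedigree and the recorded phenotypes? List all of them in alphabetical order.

Q/I-1 un ·: X^QX^Q|X^QX^q
Q/I-2 un ·: X^QY
Q/II-1 un I-1×I-2: X^QX^Q|X^QX^q
Q/II-2 un ·: X^QY
Q/II-3 un I-1×I-2: X^QX^Q|X^QX^q
Q/III-1 ? II-1×II-2: X^QX^Q|X^QX^q
Q/III-2 aff ·: X^qY
Q/IV-1 ? III-1×III-2: X^QY|X^qY
⇒ Q over [I-1,I-2,II-1,II-2,II-3,III-1,III-2,IV-1]: 9 consistent

III-1 ∈ {X^QX^Q, X^QX^q}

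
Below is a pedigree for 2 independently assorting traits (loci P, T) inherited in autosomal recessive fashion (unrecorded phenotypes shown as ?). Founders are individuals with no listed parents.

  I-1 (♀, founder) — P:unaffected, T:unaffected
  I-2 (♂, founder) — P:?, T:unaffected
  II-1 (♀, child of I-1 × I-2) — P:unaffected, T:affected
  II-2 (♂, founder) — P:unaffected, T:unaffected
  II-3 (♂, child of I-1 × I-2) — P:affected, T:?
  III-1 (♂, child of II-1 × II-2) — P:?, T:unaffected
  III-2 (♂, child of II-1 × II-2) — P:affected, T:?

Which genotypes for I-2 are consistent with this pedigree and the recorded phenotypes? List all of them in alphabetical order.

P/I-1 un ·: Pp
P/I-2 ? ·: Pp|pp
P/II-1 un I-1×I-2: Pp
P/II-2 un ·: Pp
P/II-3 aff I-1×I-2: pp
P/III-1 ? II-1×II-2: PP|Pp|pp
P/III-2 aff II-1×II-2: pp
⇒ P over [I-1,I-2,II-1,II-2,II-3,III-1,III-2]: 6 consistent
T/I-1 un ·: Tt
T/I-2 un ·: Tt
T/II-1 aff I-1×I-2: tt
T/II-2 un ·: TT|Tt
T/II-3 ? I-1×I-2: TT|Tt|tt
T/III-1 un II-1×II-2: Tt
T/III-2 ? II-1×II-2: Tt|tt
⇒ T over [I-1,I-2,II-1,II-2,II-3,III-1,III-2]: 9 consistent

I-2 ∈ {Pp Tt, pp Tt}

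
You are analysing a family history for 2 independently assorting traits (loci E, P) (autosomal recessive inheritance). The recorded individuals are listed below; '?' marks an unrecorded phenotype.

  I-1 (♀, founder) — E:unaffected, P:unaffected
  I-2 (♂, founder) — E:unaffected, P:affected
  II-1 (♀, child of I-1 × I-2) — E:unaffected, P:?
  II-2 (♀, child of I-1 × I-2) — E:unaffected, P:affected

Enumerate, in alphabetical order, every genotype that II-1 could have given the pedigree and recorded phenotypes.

II-1 ∈ {EE Pp, EE pp, Ee Pp, Ee pp}

E/I-1 un ·: EE|Ee
E/I-2 un ·: EE|Ee
E/II-1 un I-1×I-2: EE|Ee
E/II-2 un I-1×I-2: EE|Ee
⇒ E over [I-1,I-2,II-1,II-2]: 13 consistent
P/I-1 un ·: Pp
P/I-2 aff ·: pp
P/II-1 ? I-1×I-2: Pp|pp
P/II-2 aff I-1×I-2: pp
⇒ P over [I-1,I-2,II-1,II-2]: 2 consistent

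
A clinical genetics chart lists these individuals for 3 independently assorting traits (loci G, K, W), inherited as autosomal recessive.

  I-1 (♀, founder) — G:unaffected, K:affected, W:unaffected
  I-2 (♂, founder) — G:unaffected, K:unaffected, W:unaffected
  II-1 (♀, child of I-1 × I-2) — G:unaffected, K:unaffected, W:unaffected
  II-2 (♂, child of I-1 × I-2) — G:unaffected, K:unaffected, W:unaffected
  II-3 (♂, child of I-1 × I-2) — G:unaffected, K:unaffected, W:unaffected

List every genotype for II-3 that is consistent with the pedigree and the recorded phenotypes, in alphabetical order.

G/I-1 un ·: GG|Gg
G/I-2 un ·: GG|Gg
G/II-1 un I-1×I-2: GG|Gg
G/II-2 un I-1×I-2: GG|Gg
G/II-3 un I-1×I-2: GG|Gg
⇒ G over [I-1,I-2,II-1,II-2,II-3]: 25 consistent
K/I-1 aff ·: kk
K/I-2 un ·: KK|Kk
K/II-1 un I-1×I-2: Kk
K/II-2 un I-1×I-2: Kk
K/II-3 un I-1×I-2: Kk
⇒ K over [I-1,I-2,II-1,II-2,II-3]: 2 consistent
W/I-1 un ·: WW|Ww
W/I-2 un ·: WW|Ww
W/II-1 un I-1×I-2: WW|Ww
W/II-2 un I-1×I-2: WW|Ww
W/II-3 un I-1×I-2: WW|Ww
⇒ W over [I-1,I-2,II-1,II-2,II-3]: 25 consistent

II-3 ∈ {GG Kk WW, GG Kk Ww, Gg Kk WW, Gg Kk Ww}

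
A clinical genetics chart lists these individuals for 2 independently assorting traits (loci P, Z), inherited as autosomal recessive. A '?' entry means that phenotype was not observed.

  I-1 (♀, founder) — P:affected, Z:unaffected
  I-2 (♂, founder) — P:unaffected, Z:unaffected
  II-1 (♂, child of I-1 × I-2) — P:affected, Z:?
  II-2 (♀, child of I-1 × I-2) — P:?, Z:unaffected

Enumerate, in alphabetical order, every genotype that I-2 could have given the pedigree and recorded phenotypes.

I-2 ∈ {Pp ZZ, Pp Zz}

P/I-1 aff ·: pp
P/I-2 un ·: Pp
P/II-1 aff I-1×I-2: pp
P/II-2 ? I-1×I-2: Pp|pp
⇒ P over [I-1,I-2,II-1,II-2]: 2 consistent
Z/I-1 un ·: ZZ|Zz
Z/I-2 un ·: ZZ|Zz
Z/II-1 ? I-1×I-2: ZZ|Zz|zz
Z/II-2 un I-1×I-2: ZZ|Zz
⇒ Z over [I-1,I-2,II-1,II-2]: 15 consistent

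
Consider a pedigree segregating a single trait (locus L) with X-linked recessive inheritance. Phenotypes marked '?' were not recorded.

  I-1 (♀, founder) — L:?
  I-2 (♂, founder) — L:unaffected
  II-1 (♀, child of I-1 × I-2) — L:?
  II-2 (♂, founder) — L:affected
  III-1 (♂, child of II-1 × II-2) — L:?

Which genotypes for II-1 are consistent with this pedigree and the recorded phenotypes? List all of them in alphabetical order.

L/I-1 ? ·: X^LX^L|X^LX^l|X^lX^l
L/I-2 un ·: X^LY
L/II-1 ? I-1×I-2: X^LX^L|X^LX^l
L/II-2 aff ·: X^lY
L/III-1 ? II-1×II-2: X^LY|X^lY
⇒ L over [I-1,I-2,II-1,II-2,III-1]: 6 consistent

II-1 ∈ {X^LX^L, X^LX^l}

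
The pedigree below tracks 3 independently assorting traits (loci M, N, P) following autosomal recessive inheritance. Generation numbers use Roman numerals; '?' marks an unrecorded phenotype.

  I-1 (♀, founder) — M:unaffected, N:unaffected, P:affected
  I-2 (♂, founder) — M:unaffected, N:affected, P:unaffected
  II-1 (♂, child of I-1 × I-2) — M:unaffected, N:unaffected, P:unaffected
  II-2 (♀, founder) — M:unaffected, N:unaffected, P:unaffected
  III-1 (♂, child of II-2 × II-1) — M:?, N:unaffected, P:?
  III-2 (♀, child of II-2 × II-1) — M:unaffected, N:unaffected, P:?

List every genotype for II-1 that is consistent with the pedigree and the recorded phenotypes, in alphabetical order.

M/I-1 un ·: MM|Mm
M/I-2 un ·: MM|Mm
M/II-1 un I-1×I-2: MM|Mm
M/II-2 un ·: MM|Mm
M/III-1 ? II-2×II-1: MM|Mm|mm
M/III-2 un II-2×II-1: MM|Mm
⇒ M over [I-1,I-2,II-1,II-2,III-1,III-2]: 50 consistent
N/I-1 un ·: NN|Nn
N/I-2 aff ·: nn
N/II-1 un I-1×I-2: Nn
N/II-2 un ·: NN|Nn
N/III-1 un II-2×II-1: NN|Nn
N/III-2 un II-2×II-1: NN|Nn
⇒ N over [I-1,I-2,II-1,II-2,III-1,III-2]: 16 consistent
P/I-1 aff ·: pp
P/I-2 un ·: PP|Pp
P/II-1 un I-1×I-2: Pp
P/II-2 un ·: PP|Pp
P/III-1 ? II-2×II-1: PP|Pp|pp
P/III-2 ? II-2×II-1: PP|Pp|pp
⇒ P over [I-1,I-2,II-1,II-2,III-1,III-2]: 26 consistent

II-1 ∈ {MM Nn Pp, Mm Nn Pp}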